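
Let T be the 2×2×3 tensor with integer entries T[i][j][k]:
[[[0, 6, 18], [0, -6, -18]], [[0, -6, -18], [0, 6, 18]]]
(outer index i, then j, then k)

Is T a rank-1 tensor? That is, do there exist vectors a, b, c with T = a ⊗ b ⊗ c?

If T = a ⊗ b ⊗ c then every fibre of T is a multiple of the corresponding factor, so read the factors off the fibres through the nonzero entry T[0,0,1] = 6.
The mode-1 fibre T[:,0,1] = [6, -6] gives a = [1, -1] (primitive direction); the mode-2 fibre T[0,:,1] = [6, -6] gives b = [1, -1]; then c[k] = T[0,0,k] / (a[0]·b[0]) = [0, 6, 18] / 1 = [0, 6, 18].
Expanding [1, -1] ⊗ [1, -1] ⊗ [0, 6, 18] reproduces all 12 entries of T, so T = [1, -1] ⊗ [1, -1] ⊗ [0, 6, 18] and rank(T) ≤ 1.
Equivalently every frontal slice T[:,:,k] is c[k] times the rank-1 matrix [1, -1] ⊗ [1, -1]. So T has rank 1 (it is nonzero).

Yes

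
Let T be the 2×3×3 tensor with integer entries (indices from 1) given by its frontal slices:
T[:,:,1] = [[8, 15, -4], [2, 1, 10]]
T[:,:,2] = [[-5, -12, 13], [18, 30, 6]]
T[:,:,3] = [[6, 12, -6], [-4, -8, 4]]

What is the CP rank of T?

Lower bound: the mode-3 unfolding of T (rows indexed by k, columns by (i,j) = (1,1), (1,2), (1,3), (2,1), (2,2), (2,3)) is [[8, 15, -4, 2, 1, 10], [-5, -12, 13, 18, 30, 6], [6, 12, -6, -4, -8, 4]].
There the 2×2 minor on rows k ∈ {1, 2}, columns (i,j) ∈ {(1,1), (1,2)} is det [[8, 15], [-5, -12]] = -21 ≠ 0, so this unfolding has rank ≥ 2; CP rank is at least every unfolding rank, so rank(T) ≥ 2. (This is only a lower bound: in general the CP rank may exceed every unfolding rank, so we still need to exhibit 2 rank-1 terms summing to T.)
Upper bound — finding two terms. Write S_k = T[:,:,k] for the frontal slices: S₁ = [[8, 15, -4], [2, 1, 10]], S₂ = [[-5, -12, 13], [18, 30, 6]], S₃ = [[6, 12, -6], [-4, -8, 4]].
If T = a₁ ⊗ b₁ ⊗ c₁ + a₂ ⊗ b₂ ⊗ c₂ then each S_k = c₁[k]·a₁b₁ᵀ + c₂[k]·a₂b₂ᵀ. S₁ and S₂ are linearly independent, so a₁b₁ᵀ and a₂b₂ᵀ must span the same plane of matrices: they are the rank-1 matrices of the form x·S₁ + y·S₂.
The 2×2 minor of x·S₁ + y·S₂ on rows {1,2}, columns {1,2} is −22·x² − 11·xy + 66·y² = (-11)·(2·x − 3·y)(x + 2·y), vanishing at (x:y) = (3:2) and (2:-1).
M₁ = 3·S₁ + 2·S₂ = [[14, 21, 14], [42, 63, 42]] = 7·[1, 3][2, 3, 2]ᵀ and M₂ = 2·S₁ − S₂ = [[21, 42, -21], [-14, -28, 14]] = 7·[3, -2][1, 2, -1]ᵀ, so take a₁ = [1, 3], b₁ = [2, 3, 2], a₂ = [3, -2], b₂ = [1, 2, -1].
Each slice is an integer combination of E₁ = a₁b₁ᵀ and E₂ = a₂b₂ᵀ: S₁ = E₁ + 2·E₂, S₂ = 2·E₁ − 3·E₂, S₃ = 2·E₂; reading off coefficients, c₁ = [1, 2, 0] and c₂ = [2, -3, 2].
Hence T = [1, 3] ⊗ [2, 3, 2] ⊗ [1, 2, 0] + [3, -2] ⊗ [1, 2, -1] ⊗ [2, -3, 2], so rank(T) ≤ 2.
These bounds meet, so rank(T) = 2.

2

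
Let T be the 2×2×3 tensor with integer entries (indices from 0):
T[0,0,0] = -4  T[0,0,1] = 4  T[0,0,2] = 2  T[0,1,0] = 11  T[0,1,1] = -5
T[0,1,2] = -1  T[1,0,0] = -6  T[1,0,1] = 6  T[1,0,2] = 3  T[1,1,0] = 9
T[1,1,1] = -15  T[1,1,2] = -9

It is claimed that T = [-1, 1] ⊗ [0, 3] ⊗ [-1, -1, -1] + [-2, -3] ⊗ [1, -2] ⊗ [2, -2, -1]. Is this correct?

Yes

Reconstruct entrywise from the claimed factors. For example, T[0,1,0] = 11 and Σₗ aₗ[0]bₗ[1]cₗ[0] = (-1)·(3)·(-1) + (-2)·(-2)·(2) = 11; checking all 12 entries, every one matches. The claim holds.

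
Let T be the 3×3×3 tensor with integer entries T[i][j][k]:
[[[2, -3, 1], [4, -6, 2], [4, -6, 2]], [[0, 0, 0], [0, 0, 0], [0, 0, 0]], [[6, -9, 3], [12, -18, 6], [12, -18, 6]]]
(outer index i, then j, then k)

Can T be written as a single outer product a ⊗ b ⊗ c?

Yes

If T = a ⊗ b ⊗ c then every fibre of T is a multiple of the corresponding factor, so read the factors off the fibres through the nonzero entry T[0,0,0] = 2.
The mode-1 fibre T[:,0,0] = [2, 0, 6] gives a = [1, 0, 3] (primitive direction); the mode-2 fibre T[0,:,0] = [2, 4, 4] gives b = [1, 2, 2]; then c[k] = T[0,0,k] / (a[0]·b[0]) = [2, -3, 1] / 1 = [2, -3, 1].
Expanding [1, 0, 3] ⊗ [1, 2, 2] ⊗ [2, -3, 1] reproduces all 27 entries of T, so T = [1, 0, 3] ⊗ [1, 2, 2] ⊗ [2, -3, 1] and rank(T) ≤ 1.
Equivalently every frontal slice T[:,:,k] is c[k] times the rank-1 matrix [1, 0, 3] ⊗ [1, 2, 2]. So T has rank 1 (it is nonzero).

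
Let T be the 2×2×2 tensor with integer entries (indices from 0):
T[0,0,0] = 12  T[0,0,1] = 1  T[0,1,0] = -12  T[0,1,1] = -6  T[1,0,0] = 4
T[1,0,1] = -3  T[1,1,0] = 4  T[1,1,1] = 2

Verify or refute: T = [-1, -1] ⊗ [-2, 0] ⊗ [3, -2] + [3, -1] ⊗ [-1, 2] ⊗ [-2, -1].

Reconstruct entry (0,0,1) from the claimed factors: Σₗ aₗ[0]bₗ[0]cₗ[1] = (-1)·(-2)·(-2) + (3)·(-1)·(-1) = -1, but T[0,0,1] = 1. The claim is false.

No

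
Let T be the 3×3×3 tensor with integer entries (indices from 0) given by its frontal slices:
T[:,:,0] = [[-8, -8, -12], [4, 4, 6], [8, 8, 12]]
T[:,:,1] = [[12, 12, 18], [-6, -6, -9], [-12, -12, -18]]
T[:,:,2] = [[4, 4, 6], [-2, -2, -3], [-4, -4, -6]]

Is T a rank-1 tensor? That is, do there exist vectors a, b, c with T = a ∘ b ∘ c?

The mode-1 fibre T[:,0,0] = [-8, 4, 8] gives a = [2, -1, -2] (primitive direction); the mode-2 fibre T[0,:,0] = [-8, -8, -12] gives b = [2, 2, 3]; then c[k] = T[0,0,k] / (a[0]·b[0]) = [-8, 12, 4] / 4 = [-2, 3, 1].
Expanding [2, -1, -2] ∘ [2, 2, 3] ∘ [-2, 3, 1] reproduces all 27 entries of T, so T = [2, -1, -2] ∘ [2, 2, 3] ∘ [-2, 3, 1] and rank(T) ≤ 1.
Equivalently every frontal slice T[:,:,k] is c[k] times the rank-1 matrix [2, -1, -2] ∘ [2, 2, 3]. So T has rank 1 (it is nonzero).

Yes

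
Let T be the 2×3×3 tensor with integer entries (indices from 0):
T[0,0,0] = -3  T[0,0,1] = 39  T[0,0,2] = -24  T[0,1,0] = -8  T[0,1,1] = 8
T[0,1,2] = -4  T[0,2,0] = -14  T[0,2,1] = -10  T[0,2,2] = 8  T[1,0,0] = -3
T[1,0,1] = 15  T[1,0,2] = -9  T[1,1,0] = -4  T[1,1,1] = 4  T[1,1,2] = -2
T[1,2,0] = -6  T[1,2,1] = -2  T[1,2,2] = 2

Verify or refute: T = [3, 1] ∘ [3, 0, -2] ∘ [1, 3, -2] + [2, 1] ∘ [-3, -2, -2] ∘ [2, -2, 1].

Reconstruct entrywise from the claimed factors. For example, T[1,0,2] = -9 and Σₗ aₗ[1]bₗ[0]cₗ[2] = (1)·(3)·(-2) + (1)·(-3)·(1) = -9; checking all 18 entries, every one matches. The claim holds.

Yes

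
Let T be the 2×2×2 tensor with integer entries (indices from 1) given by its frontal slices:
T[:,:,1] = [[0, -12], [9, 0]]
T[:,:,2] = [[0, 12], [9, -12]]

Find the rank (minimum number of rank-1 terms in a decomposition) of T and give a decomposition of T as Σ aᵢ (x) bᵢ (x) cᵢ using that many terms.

rank(T) = 2

Lower bound: the mode-1 unfolding of T (rows indexed by i, columns by (j,k) = (1,1), (1,2), (2,1), (2,2)) is [[0, 0, -12, 12], [9, 9, 0, -12]].
There the 2×2 minor on rows i ∈ {1, 2}, columns (j,k) ∈ {(1,1), (2,1)} is det [[0, -12], [9, 0]] = 108 ≠ 0, so this unfolding has rank ≥ 2; CP rank is at least every unfolding rank, so rank(T) ≥ 2. (This is only a lower bound: in general the CP rank may exceed every unfolding rank, so we still need to exhibit 2 rank-1 terms summing to T.)
Upper bound — finding two terms. Write S_k = T[:,:,k] for the frontal slices: S₁ = [[0, -12], [9, 0]], S₂ = [[0, 12], [9, -12]].
If T = a₁ (x) b₁ (x) c₁ + a₂ (x) b₂ (x) c₂ then each S_k = c₁[k]·a₁b₁ᵀ + c₂[k]·a₂b₂ᵀ. S₁ and S₂ are linearly independent, so a₁b₁ᵀ and a₂b₂ᵀ must span the same plane of matrices: they are the rank-1 matrices of the form x·S₁ + y·S₂.
det(x·S₁ + y·S₂) is 108·x² − 108·y² = 108·(x − y)(x + y), vanishing at (x:y) = (1:1) and (1:-1).
M₁ = S₁ + S₂ = [[0, 0], [18, -12]] = 6·[0, 1][3, -2]ᵀ and M₂ = S₁ − S₂ = [[0, -24], [0, 12]] = (-12)·[2, -1][0, 1]ᵀ, so take a₁ = [0, 1], b₁ = [3, -2], a₂ = [2, -1], b₂ = [0, 1].
Each slice is an integer combination of E₁ = a₁b₁ᵀ and E₂ = a₂b₂ᵀ: S₁ = 3·E₁ − 6·E₂, S₂ = 3·E₁ + 6·E₂; reading off coefficients, c₁ = [3, 3] and c₂ = [-6, 6].
Hence T = [0, 1] (x) [3, -2] (x) [3, 3] + [2, -1] (x) [0, 1] (x) [-6, 6], so rank(T) ≤ 2.
These bounds meet, so rank(T) = 2.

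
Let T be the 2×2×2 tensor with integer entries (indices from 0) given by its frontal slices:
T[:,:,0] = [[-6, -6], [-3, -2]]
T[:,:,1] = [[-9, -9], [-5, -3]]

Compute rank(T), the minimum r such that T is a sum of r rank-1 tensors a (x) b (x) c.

Lower bound: in the mode-1 unfolding of T (rows indexed by i, columns by (j,k)) the 2×2 minor on rows i ∈ {0, 1}, columns (j,k) ∈ {(0,0), (0,1)} is det [[-6, -9], [-3, -5]] = 3 ≠ 0, so that unfolding has rank ≥ 2 and hence rank(T) ≥ 2 (CP rank is at least every unfolding rank, though it can be larger).
Upper bound: with S_k = T[:,:,k], the two rank-1 terms a₁b₁ᵀ, a₂b₂ᵀ are the rank-1 members of the pencil x·S₀ + y·S₁.
det(x·S₀ + y·S₁) is −6·x² − 21·xy − 18·y² = (-3)·(2·x + 3·y)(x + 2·y), vanishing at (x:y) = (3:-2) and (2:-1).
M₁ = 3·S₀ − 2·S₁ = [[0, 0], [1, 0]] = [0, 1][1, 0]ᵀ and M₂ = 2·S₀ − S₁ = [[-3, -3], [-1, -1]] = −[3, 1][1, 1]ᵀ, so take a₁ = [0, 1], b₁ = [1, 0], a₂ = [3, 1], b₂ = [1, 1].
Each slice is an integer combination of E₁ = a₁b₁ᵀ and E₂ = a₂b₂ᵀ: S₀ = −E₁ − 2·E₂, S₁ = −2·E₁ − 3·E₂; reading off coefficients, c₁ = [-1, -2] and c₂ = [-2, -3].
Hence T = [0, 1] (x) [1, 0] (x) [-1, -2] + [3, 1] (x) [1, 1] (x) [-2, -3], so rank(T) ≤ 2.
These bounds meet, so rank(T) = 2.

2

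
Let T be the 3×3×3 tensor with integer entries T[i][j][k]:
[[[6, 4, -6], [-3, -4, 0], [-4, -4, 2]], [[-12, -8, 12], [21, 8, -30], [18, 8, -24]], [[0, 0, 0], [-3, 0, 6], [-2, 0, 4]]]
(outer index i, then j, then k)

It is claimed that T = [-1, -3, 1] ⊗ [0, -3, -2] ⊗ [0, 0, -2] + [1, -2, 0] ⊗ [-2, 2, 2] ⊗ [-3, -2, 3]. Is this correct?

No

Reconstruct entry (0,1,0) from the claimed factors: Σₗ aₗ[0]bₗ[1]cₗ[0] = (-1)·(-3)·(0) + (1)·(2)·(-3) = -6, but T[0,1,0] = -3. The claim is false.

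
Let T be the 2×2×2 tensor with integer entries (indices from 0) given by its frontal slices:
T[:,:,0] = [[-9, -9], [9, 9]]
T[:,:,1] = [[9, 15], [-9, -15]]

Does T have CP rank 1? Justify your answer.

The mode-2 unfolding of T (rows indexed by j, columns by (i,k) = (0,0), (0,1), (1,0), (1,1)) is [[-9, 9, 9, -9], [-9, 15, 9, -15]].
There the 2×2 minor on rows j ∈ {0, 1}, columns (i,k) ∈ {(0,0), (0,1)} is det [[-9, 9], [-9, 15]] = -54 ≠ 0, so this unfolding has rank ≥ 2; CP rank is at least every unfolding rank, so rank(T) ≥ 2.
In particular rank(T) ≥ 2 > 1, so T is not rank-1.

No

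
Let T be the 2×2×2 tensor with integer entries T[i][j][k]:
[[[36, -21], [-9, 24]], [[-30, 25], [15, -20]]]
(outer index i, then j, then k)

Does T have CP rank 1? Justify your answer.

The mode-2 unfolding of T (rows indexed by j, columns by (i,k) = (0,0), (0,1), (1,0), (1,1)) is [[36, -21, -30, 25], [-9, 24, 15, -20]].
There the 2×2 minor on rows j ∈ {0, 1}, columns (i,k) ∈ {(0,0), (0,1)} is det [[36, -21], [-9, 24]] = 675 ≠ 0, so this unfolding has rank ≥ 2; CP rank is at least every unfolding rank, so rank(T) ≥ 2.
In particular rank(T) ≥ 2 > 1, so T is not rank-1.

No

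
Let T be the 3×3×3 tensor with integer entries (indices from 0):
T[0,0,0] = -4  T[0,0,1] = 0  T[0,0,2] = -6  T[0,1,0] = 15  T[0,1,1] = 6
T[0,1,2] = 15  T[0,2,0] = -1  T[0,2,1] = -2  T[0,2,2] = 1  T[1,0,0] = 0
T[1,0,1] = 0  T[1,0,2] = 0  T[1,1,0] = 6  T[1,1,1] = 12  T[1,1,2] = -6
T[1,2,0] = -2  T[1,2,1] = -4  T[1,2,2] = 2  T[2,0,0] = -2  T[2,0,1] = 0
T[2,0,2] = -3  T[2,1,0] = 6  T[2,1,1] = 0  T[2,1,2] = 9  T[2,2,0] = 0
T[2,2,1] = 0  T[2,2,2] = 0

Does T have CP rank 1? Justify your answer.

No

The mode-3 unfolding of T (rows indexed by k, columns by (i,j) = (0,0), (0,1), (0,2), (1,0), (1,1), (1,2), (2,0), (2,1), (2,2)) is [[-4, 15, -1, 0, 6, -2, -2, 6, 0], [0, 6, -2, 0, 12, -4, 0, 0, 0], [-6, 15, 1, 0, -6, 2, -3, 9, 0]].
There the 2×2 minor on rows k ∈ {0, 1}, columns (i,j) ∈ {(0,0), (0,1)} is det [[-4, 15], [0, 6]] = -24 ≠ 0, so this unfolding has rank ≥ 2; CP rank is at least every unfolding rank, so rank(T) ≥ 2.
In particular rank(T) ≥ 2 > 1, so T is not rank-1.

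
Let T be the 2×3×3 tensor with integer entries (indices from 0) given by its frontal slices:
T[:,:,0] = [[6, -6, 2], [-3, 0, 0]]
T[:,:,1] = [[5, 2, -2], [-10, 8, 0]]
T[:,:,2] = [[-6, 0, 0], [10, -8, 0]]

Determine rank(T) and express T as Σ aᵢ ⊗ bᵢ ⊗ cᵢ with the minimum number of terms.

Lower bound: the mode-2 unfolding of T (rows indexed by j, columns by (i,k) = (0,0), (0,1), (0,2), (1,0), (1,1), (1,2)) is [[6, 5, -6, -3, -10, 10], [-6, 2, 0, 0, 8, -8], [2, -2, 0, 0, 0, 0]].
There the 3×3 minor on rows j ∈ {0, 1, 2}, columns (i,k) ∈ {(0,0), (0,1), (0,2)} is det [[6, 5, -6], [-6, 2, 0], [2, -2, 0]] = -48 ≠ 0, so this unfolding has rank ≥ 3; CP rank is at least every unfolding rank, so rank(T) ≥ 3. (Unfolding ranks only ever bound the CP rank from below — rank(T) can be strictly larger than all of them — so the matching upper bound has to come from an explicit 3-term decomposition.)
Upper bound: T is a sum of 3 rank-1 terms, T = [1, -1] ⊗ [2, -1, 0] ⊗ [2, 4, -4] + [1, 0] ⊗ [1, -2, 2] ⊗ [1, -1, 0] + [1, 1] ⊗ [1, -2, 0] ⊗ [1, -2, 2] (written with every a and b primitive with positive leading entry and the scale carried by c; CP decompositions are not unique, and this one is verified by expanding entrywise), so rank(T) ≤ 3.
These bounds meet, so rank(T) = 3.
Check entry T[1,0,1] = -10: (-1)·(2)·(4) + (0)·(1)·(-1) + (1)·(1)·(-2) = -10.

rank(T) = 3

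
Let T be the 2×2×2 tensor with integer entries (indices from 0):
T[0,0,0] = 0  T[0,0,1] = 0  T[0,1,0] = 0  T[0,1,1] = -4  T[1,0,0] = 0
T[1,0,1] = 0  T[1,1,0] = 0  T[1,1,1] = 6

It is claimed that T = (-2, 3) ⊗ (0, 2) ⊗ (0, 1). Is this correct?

Reconstruct entrywise from the claimed factors. For example, T[0,0,1] = 0 and Σₗ aₗ[0]bₗ[0]cₗ[1] = (-2)·(0)·(1) = 0; checking all 8 entries, every one matches. The claim holds.

Yes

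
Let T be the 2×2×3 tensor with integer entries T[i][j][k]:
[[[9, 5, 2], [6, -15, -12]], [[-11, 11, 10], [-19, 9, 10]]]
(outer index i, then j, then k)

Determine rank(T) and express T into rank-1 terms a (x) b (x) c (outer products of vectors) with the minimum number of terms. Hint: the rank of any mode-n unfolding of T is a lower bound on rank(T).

Lower bound: the mode-3 unfolding of T (rows indexed by k, columns by (i,j) = (0,0), (0,1), (1,0), (1,1)) is [[9, 6, -11, -19], [5, -15, 11, 9], [2, -12, 10, 10]].
There the 2×2 minor on rows k ∈ {0, 1}, columns (i,j) ∈ {(0,0), (0,1)} is det [[9, 6], [5, -15]] = -165 ≠ 0, so this unfolding has rank ≥ 2; CP rank is at least every unfolding rank, so rank(T) ≥ 2. (Flattening ranks never certify an upper bound on CP rank; for that we must actually write T with 2 rank-1 terms.)
Upper bound — finding two terms. Write S_k = T[:,:,k] for the frontal slices: S₀ = [[9, 6], [-11, -19]], S₁ = [[5, -15], [11, 9]], S₂ = [[2, -12], [10, 10]].
If T = a₁ (x) b₁ (x) c₁ + a₂ (x) b₂ (x) c₂ then each S_k = c₁[k]·a₁b₁ᵀ + c₂[k]·a₂b₂ᵀ. S₀ and S₁ are linearly independent, so a₁b₁ᵀ and a₂b₂ᵀ must span the same plane of matrices: they are the rank-1 matrices of the form x·S₀ + y·S₁.
det(x·S₀ + y·S₁) is −105·x² − 245·xy + 210·y² = (-35)·(x + 3·y)(3·x − 2·y), vanishing at (x:y) = (3:-1) and (2:3).
M₁ = 3·S₀ − S₁ = [[22, 33], [-44, -66]] = 11·[1, -2][2, 3]ᵀ and M₂ = 2·S₀ + 3·S₁ = [[33, -33], [11, -11]] = 11·[3, 1][1, -1]ᵀ, so take a₁ = [1, -2], b₁ = [2, 3], a₂ = [3, 1], b₂ = [1, -1].
Each slice is an integer combination of E₁ = a₁b₁ᵀ and E₂ = a₂b₂ᵀ: S₀ = 3·E₁ + E₂, S₁ = −2·E₁ + 3·E₂, S₂ = −2·E₁ + 2·E₂; reading off coefficients, c₁ = [3, -2, -2] and c₂ = [1, 3, 2].
Hence T = [1, -2] (x) [2, 3] (x) [3, -2, -2] + [3, 1] (x) [1, -1] (x) [1, 3, 2], so rank(T) ≤ 2.
These bounds meet, so rank(T) = 2.

rank(T) = 2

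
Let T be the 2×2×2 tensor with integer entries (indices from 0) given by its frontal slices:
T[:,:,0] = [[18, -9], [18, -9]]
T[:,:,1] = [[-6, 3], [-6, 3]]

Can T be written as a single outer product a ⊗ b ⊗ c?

If T = a ⊗ b ⊗ c then every fibre of T is a multiple of the corresponding factor, so read the factors off the fibres through the nonzero entry T[0,0,0] = 18.
The mode-1 fibre T[:,0,0] = [18, 18] gives a = [1, 1] (primitive direction); the mode-2 fibre T[0,:,0] = [18, -9] gives b = [2, -1]; then c[k] = T[0,0,k] / (a[0]·b[0]) = [18, -6] / 2 = [9, -3].
Expanding [1, 1] ⊗ [2, -1] ⊗ [9, -3] reproduces all 8 entries of T, so T = [1, 1] ⊗ [2, -1] ⊗ [9, -3] and rank(T) ≤ 1.
Equivalently every frontal slice T[:,:,k] is c[k] times the rank-1 matrix [1, 1] ⊗ [2, -1]. So T has rank 1 (it is nonzero).

Yes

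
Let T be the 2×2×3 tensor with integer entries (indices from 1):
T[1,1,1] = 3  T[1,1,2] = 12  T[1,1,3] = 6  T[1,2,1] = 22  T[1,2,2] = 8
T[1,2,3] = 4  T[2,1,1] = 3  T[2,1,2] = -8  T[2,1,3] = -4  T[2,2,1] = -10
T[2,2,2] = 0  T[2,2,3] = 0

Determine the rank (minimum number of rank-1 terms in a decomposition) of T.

Lower bound: the mode-3 unfolding of T (rows indexed by k, columns by (i,j) = (1,1), (1,2), (2,1), (2,2)) is [[3, 22, 3, -10], [12, 8, -8, 0], [6, 4, -4, 0]].
There the 2×2 minor on rows k ∈ {1, 2}, columns (i,j) ∈ {(1,1), (1,2)} is det [[3, 22], [12, 8]] = -240 ≠ 0, so this unfolding has rank ≥ 2; CP rank is at least every unfolding rank, so rank(T) ≥ 2. (This is only a lower bound: in general the CP rank may exceed every unfolding rank, so we still need to exhibit 2 rank-1 terms summing to T.)
Upper bound — finding two terms. Write S_k = T[:,:,k] for the frontal slices: S₁ = [[3, 22], [3, -10]], S₂ = [[12, 8], [-8, 0]], S₃ = [[6, 4], [-4, 0]].
If T = a₁ ⊗ b₁ ⊗ c₁ + a₂ ⊗ b₂ ⊗ c₂ then each S_k = c₁[k]·a₁b₁ᵀ + c₂[k]·a₂b₂ᵀ. S₁ and S₂ are linearly independent, so a₁b₁ᵀ and a₂b₂ᵀ must span the same plane of matrices: they are the rank-1 matrices of the form x·S₁ + y·S₂.
det(x·S₁ + y·S₂) is −96·x² + 32·xy + 64·y² = (-32)·(3·x + 2·y)(x − y), vanishing at (x:y) = (2:-3) and (1:1).
M₁ = 2·S₁ − 3·S₂ = [[-30, 20], [30, -20]] = (-10)·[1, -1][3, -2]ᵀ and M₂ = S₁ + S₂ = [[15, 30], [-5, -10]] = 5·[3, -1][1, 2]ᵀ, so take a₁ = [1, -1], b₁ = [3, -2], a₂ = [3, -1], b₂ = [1, 2].
Each slice is an integer combination of E₁ = a₁b₁ᵀ and E₂ = a₂b₂ᵀ: S₁ = −2·E₁ + 3·E₂, S₂ = 2·E₁ + 2·E₂, S₃ = E₁ + E₂; reading off coefficients, c₁ = [-2, 2, 1] and c₂ = [3, 2, 1].
Hence T = [1, -1] ⊗ [3, -2] ⊗ [-2, 2, 1] + [3, -1] ⊗ [1, 2] ⊗ [3, 2, 1], so rank(T) ≤ 2.
These bounds meet, so rank(T) = 2.
Check entry T[2,1,2] = -8: (-1)·(3)·(2) + (-1)·(1)·(2) = -8.

2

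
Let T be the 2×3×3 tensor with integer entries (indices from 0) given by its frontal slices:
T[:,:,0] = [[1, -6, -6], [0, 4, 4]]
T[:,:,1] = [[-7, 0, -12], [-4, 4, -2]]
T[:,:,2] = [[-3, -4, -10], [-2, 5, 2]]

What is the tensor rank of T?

3

Lower bound: the mode-3 unfolding of T (rows indexed by k, columns by (i,j) = (0,0), (0,1), (0,2), (1,0), (1,1), (1,2)) is [[1, -6, -6, 0, 4, 4], [-7, 0, -12, -4, 4, -2], [-3, -4, -10, -2, 5, 2]].
There the 3×3 minor on rows k ∈ {0, 1, 2}, columns (i,j) ∈ {(0,0), (0,1), (0,2)} is det [[1, -6, -6], [-7, 0, -12], [-3, -4, -10]] = -12 ≠ 0, so this unfolding has rank ≥ 3; CP rank is at least every unfolding rank, so rank(T) ≥ 3. (This is only a lower bound: in general the CP rank may exceed every unfolding rank, so we still need to exhibit 3 rank-1 terms summing to T.)
Upper bound: T is a sum of 3 rank-1 terms, T = [1, -1] ⊗ [0, 1, 1] ⊗ [-4, -2, -4] + [1, 0] ⊗ [1, -2, -2] ⊗ [1, 1, 1] + [2, 1] ⊗ [2, -1, 2] ⊗ [0, -2, -1] (written with every a and b primitive with positive leading entry and the scale carried by c; CP decompositions are not unique, and this one is verified by expanding entrywise), so rank(T) ≤ 3.
These bounds meet, so rank(T) = 3.
Check entry T[1,0,0] = 0: (-1)·(0)·(-4) + (0)·(1)·(1) + (1)·(2)·(0) = 0.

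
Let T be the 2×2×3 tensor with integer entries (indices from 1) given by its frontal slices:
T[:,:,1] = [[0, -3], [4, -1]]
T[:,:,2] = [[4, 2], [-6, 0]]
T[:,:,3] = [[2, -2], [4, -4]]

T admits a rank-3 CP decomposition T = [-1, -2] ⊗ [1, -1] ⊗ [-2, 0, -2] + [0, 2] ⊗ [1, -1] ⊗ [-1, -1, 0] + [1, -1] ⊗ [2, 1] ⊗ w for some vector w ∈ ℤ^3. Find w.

Subtract the known terms from T to get the rank-1 residual R = [1, -1] ⊗ [2, 1] ⊗ w, so R[i,j,k] = a[i]·b[j]·w[k]. Pick indices with nonzero a[1]·b[1] = (1)·(2) = 2. Only the fibre through (1,1,·) is needed: R[1,1,:] = T[1,1,:] − Σₗ aₗ[1]bₗ[1]cₗ = [0, 4, 2] − (-1)·(1)·[-2, 0, -2] − (0)·(1)·[-1, -1, 0] = [-2, 4, 0]. Then w[k] = R[1,1,k] / 2 for each k, giving w = [-2, 4, 0] / 2 = [-1, 2, 0].

w = [-1, 2, 0]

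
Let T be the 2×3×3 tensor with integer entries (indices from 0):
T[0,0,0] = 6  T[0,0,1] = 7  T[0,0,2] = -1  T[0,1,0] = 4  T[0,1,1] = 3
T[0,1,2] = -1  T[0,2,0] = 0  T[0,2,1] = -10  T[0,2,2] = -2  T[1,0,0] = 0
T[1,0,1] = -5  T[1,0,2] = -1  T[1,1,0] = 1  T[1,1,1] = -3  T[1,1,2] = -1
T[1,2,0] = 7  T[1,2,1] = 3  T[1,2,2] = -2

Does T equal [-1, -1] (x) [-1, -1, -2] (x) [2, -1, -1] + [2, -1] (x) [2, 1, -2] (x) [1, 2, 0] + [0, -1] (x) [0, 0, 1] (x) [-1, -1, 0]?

Yes

Reconstruct entrywise from the claimed factors. For example, T[0,2,0] = 0 and Σₗ aₗ[0]bₗ[2]cₗ[0] = (-1)·(-2)·(2) + (2)·(-2)·(1) + (0)·(1)·(-1) = 0; checking all 18 entries, every one matches. The claim holds.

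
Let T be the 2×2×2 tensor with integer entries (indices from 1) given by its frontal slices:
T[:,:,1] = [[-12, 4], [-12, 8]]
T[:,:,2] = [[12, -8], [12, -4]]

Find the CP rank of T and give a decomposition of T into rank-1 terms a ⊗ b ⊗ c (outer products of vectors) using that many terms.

rank(T) = 2

Lower bound: in the mode-3 unfolding of T (rows indexed by k, columns by (i,j)) the 2×2 minor on rows k ∈ {1, 2}, columns (i,j) ∈ {(1,1), (1,2)} is det [[-12, 4], [12, -8]] = 48 ≠ 0, so that unfolding has rank ≥ 2 and hence rank(T) ≥ 2 (CP rank is at least every unfolding rank, though it can be larger).
Upper bound: with S_k = T[:,:,k], the two rank-1 terms a₁b₁ᵀ, a₂b₂ᵀ are the rank-1 members of the pencil x·S₁ + y·S₂.
det(x·S₁ + y·S₂) is −48·x² + 48·y² = (-48)·(x − y)(x + y), vanishing at (x:y) = (1:1) and (1:-1).
M₁ = S₁ + S₂ = [[0, -4], [0, 4]] = (-4)·[1, -1][0, 1]ᵀ and M₂ = S₁ − S₂ = [[-24, 12], [-24, 12]] = (-12)·[1, 1][2, -1]ᵀ, so take a₁ = [1, -1], b₁ = [0, 1], a₂ = [1, 1], b₂ = [2, -1].
Each slice is an integer combination of E₁ = a₁b₁ᵀ and E₂ = a₂b₂ᵀ: S₁ = −2·E₁ − 6·E₂, S₂ = −2·E₁ + 6·E₂; reading off coefficients, c₁ = [-2, -2] and c₂ = [-6, 6].
Hence T = [1, -1] ⊗ [0, 1] ⊗ [-2, -2] + [1, 1] ⊗ [2, -1] ⊗ [-6, 6], so rank(T) ≤ 2.
These bounds meet, so rank(T) = 2.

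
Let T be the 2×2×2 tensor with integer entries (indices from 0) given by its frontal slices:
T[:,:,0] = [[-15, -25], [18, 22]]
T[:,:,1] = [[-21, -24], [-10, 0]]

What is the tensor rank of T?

2

Lower bound: the mode-2 unfolding of T (rows indexed by j, columns by (i,k) = (0,0), (0,1), (1,0), (1,1)) is [[-15, -21, 18, -10], [-25, -24, 22, 0]].
There the 2×2 minor on rows j ∈ {0, 1}, columns (i,k) ∈ {(0,0), (0,1)} is det [[-15, -21], [-25, -24]] = -165 ≠ 0, so this unfolding has rank ≥ 2; CP rank is at least every unfolding rank, so rank(T) ≥ 2. (Flattening ranks never certify an upper bound on CP rank; for that we must actually write T with 2 rank-1 terms.)
Upper bound — finding two terms. Write S_k = T[:,:,k] for the frontal slices: S₀ = [[-15, -25], [18, 22]], S₁ = [[-21, -24], [-10, 0]].
If T = a₁ ⊗ b₁ ⊗ c₁ + a₂ ⊗ b₂ ⊗ c₂ then each S_k = c₁[k]·a₁b₁ᵀ + c₂[k]·a₂b₂ᵀ. S₀ and S₁ are linearly independent, so a₁b₁ᵀ and a₂b₂ᵀ must span the same plane of matrices: they are the rank-1 matrices of the form x·S₀ + y·S₁.
det(x·S₀ + y·S₁) is 120·x² − 280·xy − 240·y² = 40·(x − 3·y)(3·x + 2·y), vanishing at (x:y) = (3:1) and (2:-3).
M₁ = 3·S₀ + S₁ = [[-66, -99], [44, 66]] = (-11)·[3, -2][2, 3]ᵀ and M₂ = 2·S₀ − 3·S₁ = [[33, 22], [66, 44]] = 11·[1, 2][3, 2]ᵀ, so take a₁ = [3, -2], b₁ = [2, 3], a₂ = [1, 2], b₂ = [3, 2].
Each slice is an integer combination of E₁ = a₁b₁ᵀ and E₂ = a₂b₂ᵀ: S₀ = −3·E₁ + E₂, S₁ = −2·E₁ − 3·E₂; reading off coefficients, c₁ = [-3, -2] and c₂ = [1, -3].
Hence T = [3, -2] ⊗ [2, 3] ⊗ [-3, -2] + [1, 2] ⊗ [3, 2] ⊗ [1, -3], so rank(T) ≤ 2.
These bounds meet, so rank(T) = 2.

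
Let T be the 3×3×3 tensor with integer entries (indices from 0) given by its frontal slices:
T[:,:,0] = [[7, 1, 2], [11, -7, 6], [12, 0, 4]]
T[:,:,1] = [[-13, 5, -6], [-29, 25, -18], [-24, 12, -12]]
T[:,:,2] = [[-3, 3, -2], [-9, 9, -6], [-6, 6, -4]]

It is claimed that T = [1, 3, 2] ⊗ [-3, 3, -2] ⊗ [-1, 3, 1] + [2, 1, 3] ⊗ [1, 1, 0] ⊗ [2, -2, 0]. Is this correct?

Yes

Reconstruct entrywise from the claimed factors. For example, T[2,0,1] = -24 and Σₗ aₗ[2]bₗ[0]cₗ[1] = (2)·(-3)·(3) + (3)·(1)·(-2) = -24; checking all 27 entries, every one matches. The claim holds.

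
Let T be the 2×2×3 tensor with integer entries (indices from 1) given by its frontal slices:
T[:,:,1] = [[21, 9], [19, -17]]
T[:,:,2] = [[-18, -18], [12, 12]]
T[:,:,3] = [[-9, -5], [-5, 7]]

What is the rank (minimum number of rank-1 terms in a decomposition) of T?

2

Lower bound: in the mode-1 unfolding of T (rows indexed by i, columns by (j,k)) the 2×2 minor on rows i ∈ {1, 2}, columns (j,k) ∈ {(1,1), (1,2)} is det [[21, -18], [19, 12]] = 594 ≠ 0, so that unfolding has rank ≥ 2 and hence rank(T) ≥ 2 (CP rank is at least every unfolding rank, though it can be larger).
Upper bound: with S_k = T[:,:,k], the two rank-1 terms a₁b₁ᵀ, a₂b₂ᵀ are the rank-1 members of the pencil x·S₁ + y·S₂.
det(x·S₁ + y·S₂) is −528·x² + 792·xy = (-264)·(2·x − 3·y)(x), vanishing at (x:y) = (3:2) and (0:1).
M₁ = 3·S₁ + 2·S₂ = [[27, -9], [81, -27]] = 9·[1, 3][3, -1]ᵀ and M₂ = S₂ = [[-18, -18], [12, 12]] = (-6)·[3, -2][1, 1]ᵀ, so take a₁ = [1, 3], b₁ = [3, -1], a₂ = [3, -2], b₂ = [1, 1].
Each slice is an integer combination of E₁ = a₁b₁ᵀ and E₂ = a₂b₂ᵀ: S₁ = 3·E₁ + 4·E₂, S₂ = −6·E₂, S₃ = −E₁ − 2·E₂; reading off coefficients, c₁ = [3, 0, -1] and c₂ = [4, -6, -2].
Hence T = [1, 3] ⊗ [3, -1] ⊗ [3, 0, -1] + [3, -2] ⊗ [1, 1] ⊗ [4, -6, -2], so rank(T) ≤ 2.
These bounds meet, so rank(T) = 2.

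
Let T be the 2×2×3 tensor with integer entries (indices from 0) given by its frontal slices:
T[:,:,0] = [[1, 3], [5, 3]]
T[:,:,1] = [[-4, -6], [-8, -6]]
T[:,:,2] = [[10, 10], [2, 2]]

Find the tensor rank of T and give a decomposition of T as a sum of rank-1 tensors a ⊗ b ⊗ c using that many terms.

rank(T) = 3

Lower bound: the mode-3 unfolding of T (rows indexed by k, columns by (i,j) = (0,0), (0,1), (1,0), (1,1)) is [[1, 3, 5, 3], [-4, -6, -8, -6], [10, 10, 2, 2]].
There the 3×3 minor on rows k ∈ {0, 1, 2}, columns (i,j) ∈ {(0,0), (0,1), (1,0)} is det [[1, 3, 5], [-4, -6, -8], [10, 10, 2]] = -48 ≠ 0, so this unfolding has rank ≥ 3; CP rank is at least every unfolding rank, so rank(T) ≥ 3. (This is only a lower bound: in general the CP rank may exceed every unfolding rank, so we still need to exhibit 3 rank-1 terms summing to T.)
Upper bound: T is a sum of 3 rank-1 terms, T = [1, -1] ⊗ [1, 1] ⊗ [1, 0, 2] + [1, -1] ⊗ [2, 1] ⊗ [-2, 2, 0] + [2, 1] ⊗ [1, 1] ⊗ [2, -4, 4] (written with every a and b primitive with positive leading entry and the scale carried by c; CP decompositions are not unique, and this one is verified by expanding entrywise), so rank(T) ≤ 3.
These bounds meet, so rank(T) = 3.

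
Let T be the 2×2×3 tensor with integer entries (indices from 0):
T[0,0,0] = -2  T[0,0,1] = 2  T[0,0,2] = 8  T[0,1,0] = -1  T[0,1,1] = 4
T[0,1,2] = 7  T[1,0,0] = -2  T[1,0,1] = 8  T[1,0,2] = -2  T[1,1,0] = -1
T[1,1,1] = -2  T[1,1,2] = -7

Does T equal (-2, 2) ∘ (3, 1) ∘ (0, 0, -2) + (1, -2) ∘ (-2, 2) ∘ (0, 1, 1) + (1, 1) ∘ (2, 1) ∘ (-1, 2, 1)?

No

Reconstruct entry (0,0,2) from the claimed factors: Σₗ aₗ[0]bₗ[0]cₗ[2] = (-2)·(3)·(-2) + (1)·(-2)·(1) + (1)·(2)·(1) = 12, but T[0,0,2] = 8. The claim is false.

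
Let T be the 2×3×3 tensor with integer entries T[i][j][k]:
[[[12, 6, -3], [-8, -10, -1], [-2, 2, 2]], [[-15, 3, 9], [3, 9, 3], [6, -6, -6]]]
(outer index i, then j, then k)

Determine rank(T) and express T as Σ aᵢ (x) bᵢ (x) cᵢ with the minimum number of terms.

rank(T) = 2

Lower bound: the mode-1 unfolding of T (rows indexed by i, columns by (j,k) = (0,0), (0,1), (0,2), (1,0), (1,1), (1,2), (2,0), (2,1), (2,2)) is [[12, 6, -3, -8, -10, -1, -2, 2, 2], [-15, 3, 9, 3, 9, 3, 6, -6, -6]].
There the 2×2 minor on rows i ∈ {0, 1}, columns (j,k) ∈ {(0,0), (0,1)} is det [[12, 6], [-15, 3]] = 126 ≠ 0, so this unfolding has rank ≥ 2; CP rank is at least every unfolding rank, so rank(T) ≥ 2. (Unfolding ranks only ever bound the CP rank from below — rank(T) can be strictly larger than all of them — so the matching upper bound has to come from an explicit 2-term decomposition.)
Upper bound — finding two terms. Write S_k = T[:,:,k] for the frontal slices: S₀ = [[12, -8, -2], [-15, 3, 6]], S₁ = [[6, -10, 2], [3, 9, -6]], S₂ = [[-3, -1, 2], [9, 3, -6]].
If T = a₁ (x) b₁ (x) c₁ + a₂ (x) b₂ (x) c₂ then each S_k = c₁[k]·a₁b₁ᵀ + c₂[k]·a₂b₂ᵀ. S₀ and S₁ are linearly independent, so a₁b₁ᵀ and a₂b₂ᵀ must span the same plane of matrices: they are the rank-1 matrices of the form x·S₀ + y·S₁.
The 2×2 minor of x·S₀ + y·S₁ on rows {0,1}, columns {0,1} is −84·x² + 84·y² = (-84)·(x − y)(x + y), vanishing at (x:y) = (1:1) and (1:-1).
M₁ = S₀ + S₁ = [[18, -18, 0], [-12, 12, 0]] = 6·[3, -2][1, -1, 0]ᵀ and M₂ = S₀ − S₁ = [[6, 2, -4], [-18, -6, 12]] = 2·[1, -3][3, 1, -2]ᵀ, so take a₁ = [3, -2], b₁ = [1, -1, 0], a₂ = [1, -3], b₂ = [3, 1, -2].
Each slice is an integer combination of E₁ = a₁b₁ᵀ and E₂ = a₂b₂ᵀ: S₀ = 3·E₁ + E₂, S₁ = 3·E₁ − E₂, S₂ = −E₂; reading off coefficients, c₁ = [3, 3, 0] and c₂ = [1, -1, -1].
Hence T = [3, -2] (x) [1, -1, 0] (x) [3, 3, 0] + [1, -3] (x) [3, 1, -2] (x) [1, -1, -1], so rank(T) ≤ 2.
These bounds meet, so rank(T) = 2.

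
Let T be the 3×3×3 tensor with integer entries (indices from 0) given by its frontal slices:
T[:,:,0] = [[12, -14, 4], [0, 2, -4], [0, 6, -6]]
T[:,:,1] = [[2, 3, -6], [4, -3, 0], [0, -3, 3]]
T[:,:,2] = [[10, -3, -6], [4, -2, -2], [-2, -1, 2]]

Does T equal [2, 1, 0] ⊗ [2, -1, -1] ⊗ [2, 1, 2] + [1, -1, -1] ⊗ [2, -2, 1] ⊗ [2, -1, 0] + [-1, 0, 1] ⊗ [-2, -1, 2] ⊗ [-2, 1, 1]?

No

Reconstruct entry (0,0,0) from the claimed factors: Σₗ aₗ[0]bₗ[0]cₗ[0] = (2)·(2)·(2) + (1)·(2)·(2) + (-1)·(-2)·(-2) = 8, but T[0,0,0] = 12. The claim is false.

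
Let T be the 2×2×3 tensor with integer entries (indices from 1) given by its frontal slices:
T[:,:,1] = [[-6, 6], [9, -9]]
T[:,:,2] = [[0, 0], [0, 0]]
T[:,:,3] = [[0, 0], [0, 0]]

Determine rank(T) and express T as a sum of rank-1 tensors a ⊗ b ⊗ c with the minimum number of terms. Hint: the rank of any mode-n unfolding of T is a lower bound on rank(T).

rank(T) = 1

Lower bound: T ≠ 0 (e.g. T[1,1,1] = -6), so rank(T) ≥ 1.
Upper bound: if T = a ⊗ b ⊗ c then every fibre of T is a multiple of the corresponding factor, so read the factors off the fibres through the nonzero entry T[1,1,1] = -6.
The mode-1 fibre T[:,1,1] = [-6, 9] gives a = [2, -3] (primitive direction); the mode-2 fibre T[1,:,1] = [-6, 6] gives b = [1, -1]; then c[k] = T[1,1,k] / (a[1]·b[1]) = [-6, 0, 0] / 2 = [-3, 0, 0].
Expanding [2, -3] ⊗ [1, -1] ⊗ [-3, 0, 0] reproduces all 12 entries of T, so T = [2, -3] ⊗ [1, -1] ⊗ [-3, 0, 0] and rank(T) ≤ 1.
These bounds meet, so rank(T) = 1.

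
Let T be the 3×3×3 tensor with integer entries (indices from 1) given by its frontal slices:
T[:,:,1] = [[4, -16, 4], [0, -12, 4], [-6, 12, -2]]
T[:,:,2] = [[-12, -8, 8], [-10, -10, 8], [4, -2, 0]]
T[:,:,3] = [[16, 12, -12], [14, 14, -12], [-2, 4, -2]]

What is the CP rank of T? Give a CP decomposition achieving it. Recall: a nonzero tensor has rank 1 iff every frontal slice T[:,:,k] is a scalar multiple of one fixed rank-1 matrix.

Lower bound: in the mode-3 unfolding of T (rows indexed by k, columns by (i,j)) the 3×3 minor on rows k ∈ {1, 2, 3}, columns (i,j) ∈ {(1,1), (1,2), (1,3)} is det [[4, -16, 4], [-12, -8, 8], [16, 12, -12]] = 192 ≠ 0, so that unfolding has rank ≥ 3 and hence rank(T) ≥ 3 (CP rank is at least every unfolding rank, though it can be larger).
Upper bound: T is a sum of 3 rank-1 terms, T = (2, 1, -2) ∘ (1, -1, 0) ∘ (4, -2, 2) + (2, 2, -1) ∘ (1, 2, -1) ∘ (-2, -2, 2) + (2, 2, 1) ∘ (1, 1, -1) ∘ (0, -2, 4) (written with every a and b primitive with positive leading entry and the scale carried by c; CP decompositions are not unique, and this one is verified by expanding entrywise), so rank(T) ≤ 3.
These bounds meet, so rank(T) = 3.

rank(T) = 3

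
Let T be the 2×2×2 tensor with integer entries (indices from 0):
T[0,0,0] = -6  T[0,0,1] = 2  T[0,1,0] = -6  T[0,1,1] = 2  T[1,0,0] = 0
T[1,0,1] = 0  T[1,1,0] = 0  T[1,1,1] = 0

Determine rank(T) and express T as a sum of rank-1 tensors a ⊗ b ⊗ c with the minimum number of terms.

rank(T) = 1

Lower bound: T ≠ 0 (e.g. T[0,0,0] = -6), so rank(T) ≥ 1.
Upper bound: if T = a ⊗ b ⊗ c then every fibre of T is a multiple of the corresponding factor, so read the factors off the fibres through the nonzero entry T[0,0,0] = -6.
The mode-1 fibre T[:,0,0] = [-6, 0] gives a = [1, 0] (primitive direction); the mode-2 fibre T[0,:,0] = [-6, -6] gives b = [1, 1]; then c[k] = T[0,0,k] / (a[0]·b[0]) = [-6, 2] / 1 = [-6, 2].
Expanding [1, 0] ⊗ [1, 1] ⊗ [-6, 2] reproduces all 8 entries of T, so T = [1, 0] ⊗ [1, 1] ⊗ [-6, 2] and rank(T) ≤ 1.
These bounds meet, so rank(T) = 1.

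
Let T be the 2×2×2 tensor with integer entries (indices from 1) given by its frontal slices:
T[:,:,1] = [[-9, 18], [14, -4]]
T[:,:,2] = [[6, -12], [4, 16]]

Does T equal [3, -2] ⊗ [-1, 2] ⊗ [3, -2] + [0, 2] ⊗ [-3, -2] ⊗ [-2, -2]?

Reconstruct entry (2,1,1) from the claimed factors: Σₗ aₗ[2]bₗ[1]cₗ[1] = (-2)·(-1)·(3) + (2)·(-3)·(-2) = 18, but T[2,1,1] = 14. The claim is false.

No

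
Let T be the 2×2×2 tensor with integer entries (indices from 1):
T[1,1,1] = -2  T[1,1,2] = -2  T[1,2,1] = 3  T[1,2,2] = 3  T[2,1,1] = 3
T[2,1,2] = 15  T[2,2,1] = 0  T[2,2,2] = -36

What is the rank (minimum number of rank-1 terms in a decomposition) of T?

Lower bound: in the mode-2 unfolding of T (rows indexed by j, columns by (i,k)) the 2×2 minor on rows j ∈ {1, 2}, columns (i,k) ∈ {(1,1), (2,1)} is det [[-2, 3], [3, 0]] = -9 ≠ 0, so that unfolding has rank ≥ 2 and hence rank(T) ≥ 2 (CP rank is at least every unfolding rank, though it can be larger).
Upper bound: with S_k = T[:,:,k], the two rank-1 terms a₁b₁ᵀ, a₂b₂ᵀ are the rank-1 members of the pencil x·S₁ + y·S₂.
det(x·S₁ + y·S₂) is −9·x² + 18·xy + 27·y² = (-9)·(x − 3·y)(x + y), vanishing at (x:y) = (3:1) and (1:-1).
M₁ = 3·S₁ + S₂ = [[-8, 12], [24, -36]] = (-4)·(1, -3)(2, -3)ᵀ and M₂ = S₁ − S₂ = [[0, 0], [-12, 36]] = (-12)·(0, 1)(1, -3)ᵀ, so take a₁ = (1, -3), b₁ = (2, -3), a₂ = (0, 1), b₂ = (1, -3).
Each slice is an integer combination of E₁ = a₁b₁ᵀ and E₂ = a₂b₂ᵀ: S₁ = −E₁ − 3·E₂, S₂ = −E₁ + 9·E₂; reading off coefficients, c₁ = (-1, -1) and c₂ = (-3, 9).
Hence T = (1, -3) ⊗ (2, -3) ⊗ (-1, -1) + (0, 1) ⊗ (1, -3) ⊗ (-3, 9), so rank(T) ≤ 2.
These bounds meet, so rank(T) = 2.

2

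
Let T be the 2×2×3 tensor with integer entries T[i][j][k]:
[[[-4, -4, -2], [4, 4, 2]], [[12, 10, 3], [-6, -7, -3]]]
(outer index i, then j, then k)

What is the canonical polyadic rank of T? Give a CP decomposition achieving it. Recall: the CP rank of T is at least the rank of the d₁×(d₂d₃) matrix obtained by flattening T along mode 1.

rank(T) = 3

Lower bound: the mode-3 unfolding of T (rows indexed by k, columns by (i,j) = (0,0), (0,1), (1,0), (1,1)) is [[-4, 4, 12, -6], [-4, 4, 10, -7], [-2, 2, 3, -3]].
There the 3×3 minor on rows k ∈ {0, 1, 2}, columns (i,j) ∈ {(0,0), (1,0), (1,1)} is det [[-4, 12, -6], [-4, 10, -7], [-2, 3, -3]] = 12 ≠ 0, so this unfolding has rank ≥ 3; CP rank is at least every unfolding rank, so rank(T) ≥ 3. (Unfolding ranks only ever bound the CP rank from below — rank(T) can be strictly larger than all of them — so the matching upper bound has to come from an explicit 3-term decomposition.)
Upper bound: T is a sum of 3 rank-1 terms, T = (0, 1) ⊗ (1, -1) ⊗ (0, 0, -1) + (0, 1) ⊗ (2, 1) ⊗ (2, 1, 0) + (1, -2) ⊗ (1, -1) ⊗ (-4, -4, -2) (one valid choice — decompositions are not unique — normalised so each a, b is primitive with positive first nonzero entry; check it by expanding all entries), so rank(T) ≤ 3.
These bounds meet, so rank(T) = 3.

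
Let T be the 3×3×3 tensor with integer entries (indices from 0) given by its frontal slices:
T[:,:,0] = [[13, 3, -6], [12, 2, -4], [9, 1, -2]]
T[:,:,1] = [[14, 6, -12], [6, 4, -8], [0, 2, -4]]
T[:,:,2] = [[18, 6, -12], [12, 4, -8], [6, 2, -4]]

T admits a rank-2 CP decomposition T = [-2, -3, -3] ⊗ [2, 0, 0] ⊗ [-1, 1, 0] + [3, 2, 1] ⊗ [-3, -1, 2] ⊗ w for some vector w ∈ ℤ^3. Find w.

w = [-1, -2, -2]

Subtract the known terms from T to get the rank-1 residual R = [3, 2, 1] ⊗ [-3, -1, 2] ⊗ w, so R[i,j,k] = a[i]·b[j]·w[k]. Pick indices with nonzero a[0]·b[0] = (3)·(-3) = -9. Only the fibre through (0,0,·) is needed: R[0,0,:] = T[0,0,:] − Σₗ aₗ[0]bₗ[0]cₗ = [13, 14, 18] − (-2)·(2)·[-1, 1, 0] = [9, 18, 18]. Then w[k] = R[0,0,k] / -9 for each k, giving w = [9, 18, 18] / -9 = [-1, -2, -2].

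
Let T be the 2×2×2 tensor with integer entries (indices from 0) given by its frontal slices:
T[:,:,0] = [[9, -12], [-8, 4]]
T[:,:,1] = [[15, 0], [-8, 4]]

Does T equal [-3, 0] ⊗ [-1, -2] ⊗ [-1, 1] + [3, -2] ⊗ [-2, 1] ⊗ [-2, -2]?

Yes

Reconstruct entrywise from the claimed factors. For example, T[1,1,1] = 4 and Σₗ aₗ[1]bₗ[1]cₗ[1] = (0)·(-2)·(1) + (-2)·(1)·(-2) = 4; checking all 8 entries, every one matches. The claim holds.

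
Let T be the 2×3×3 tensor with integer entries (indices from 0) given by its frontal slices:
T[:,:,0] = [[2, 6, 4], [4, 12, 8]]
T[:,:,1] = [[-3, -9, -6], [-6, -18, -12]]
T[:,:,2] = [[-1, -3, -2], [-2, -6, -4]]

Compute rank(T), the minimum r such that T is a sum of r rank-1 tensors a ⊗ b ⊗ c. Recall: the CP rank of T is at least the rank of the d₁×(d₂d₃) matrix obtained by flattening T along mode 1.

Lower bound: T ≠ 0 (e.g. T[0,0,0] = 2), so rank(T) ≥ 1.
Upper bound: if T = a ⊗ b ⊗ c then every fibre of T is a multiple of the corresponding factor, so read the factors off the fibres through the nonzero entry T[0,0,0] = 2.
The mode-1 fibre T[:,0,0] = [2, 4] gives a = [1, 2] (primitive direction); the mode-2 fibre T[0,:,0] = [2, 6, 4] gives b = [1, 3, 2]; then c[k] = T[0,0,k] / (a[0]·b[0]) = [2, -3, -1] / 1 = [2, -3, -1].
Expanding [1, 2] ⊗ [1, 3, 2] ⊗ [2, -3, -1] reproduces all 18 entries of T, so T = [1, 2] ⊗ [1, 3, 2] ⊗ [2, -3, -1] and rank(T) ≤ 1.
These bounds meet, so rank(T) = 1.
Check entry T[0,1,0] = 6: (1)·(3)·(2) = 6.

1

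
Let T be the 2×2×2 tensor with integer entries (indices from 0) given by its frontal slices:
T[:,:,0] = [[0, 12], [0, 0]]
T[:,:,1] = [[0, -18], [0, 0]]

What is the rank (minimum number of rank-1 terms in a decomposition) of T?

Lower bound: T ≠ 0 (e.g. T[0,1,0] = 12), so rank(T) ≥ 1.
Upper bound: the mode-1 fibre T[:,1,0] = [12, 0] gives a = [1, 0] (primitive direction); the mode-2 fibre T[0,:,0] = [0, 12] gives b = [0, 1]; then c[k] = T[0,1,k] / (a[0]·b[1]) = [12, -18] / 1 = [12, -18].
Expanding [1, 0] ⊗ [0, 1] ⊗ [12, -18] reproduces all 8 entries of T, so T = [1, 0] ⊗ [0, 1] ⊗ [12, -18] and rank(T) ≤ 1.
These bounds meet, so rank(T) = 1.

1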